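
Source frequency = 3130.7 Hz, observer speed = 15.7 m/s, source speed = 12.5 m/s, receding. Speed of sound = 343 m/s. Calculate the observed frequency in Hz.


Given values:
  f_s = 3130.7 Hz, v_o = 15.7 m/s, v_s = 12.5 m/s
  Direction: receding
Formula: f_o = f_s * (c - v_o) / (c + v_s)
Numerator: c - v_o = 343 - 15.7 = 327.3
Denominator: c + v_s = 343 + 12.5 = 355.5
f_o = 3130.7 * 327.3 / 355.5 = 2882.36

2882.36 Hz


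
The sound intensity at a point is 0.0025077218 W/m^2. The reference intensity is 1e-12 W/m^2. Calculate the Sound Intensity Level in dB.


Given values:
  I = 0.0025077218 W/m^2
  I_ref = 1e-12 W/m^2
Formula: SIL = 10 * log10(I / I_ref)
Compute ratio: I / I_ref = 2507721800
Compute log10: log10(2507721800) = 9.399279
Multiply: SIL = 10 * 9.399279 = 93.99

93.99 dB


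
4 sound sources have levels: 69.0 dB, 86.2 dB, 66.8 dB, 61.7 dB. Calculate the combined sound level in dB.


Formula: L_total = 10 * log10( sum(10^(Li/10)) )
  Source 1: 10^(69.0/10) = 7943282.3472
  Source 2: 10^(86.2/10) = 416869383.4703
  Source 3: 10^(66.8/10) = 4786300.9232
  Source 4: 10^(61.7/10) = 1479108.3882
Sum of linear values = 431078075.1289
L_total = 10 * log10(431078075.1289) = 86.35

86.35 dB


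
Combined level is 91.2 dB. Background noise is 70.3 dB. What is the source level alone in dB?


Given values:
  L_total = 91.2 dB, L_bg = 70.3 dB
Formula: L_source = 10 * log10(10^(L_total/10) - 10^(L_bg/10))
Convert to linear:
  10^(91.2/10) = 1318256738.5564
  10^(70.3/10) = 10715193.0524
Difference: 1318256738.5564 - 10715193.0524 = 1307541545.504
L_source = 10 * log10(1307541545.504) = 91.16

91.16 dB


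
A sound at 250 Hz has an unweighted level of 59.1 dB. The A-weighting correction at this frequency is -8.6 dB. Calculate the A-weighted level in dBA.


Given values:
  SPL = 59.1 dB
  A-weighting at 250 Hz = -8.6 dB
Formula: L_A = SPL + A_weight
L_A = 59.1 + (-8.6)
L_A = 50.5

50.5 dBA


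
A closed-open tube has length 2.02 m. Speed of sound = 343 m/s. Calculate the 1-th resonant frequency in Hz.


Given values:
  Tube type: closed-open, L = 2.02 m, c = 343 m/s, n = 1
Formula: f_n = (2n - 1) * c / (4 * L)
Compute 2n - 1 = 2*1 - 1 = 1
Compute 4 * L = 4 * 2.02 = 8.08
f = 1 * 343 / 8.08
f = 42.45

42.45 Hz


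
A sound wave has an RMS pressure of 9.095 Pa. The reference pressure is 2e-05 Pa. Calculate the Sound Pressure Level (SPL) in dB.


Given values:
  p = 9.095 Pa
  p_ref = 2e-05 Pa
Formula: SPL = 20 * log10(p / p_ref)
Compute ratio: p / p_ref = 9.095 / 2e-05 = 454750
Compute log10: log10(454750) = 5.657773
Multiply: SPL = 20 * 5.657773 = 113.16

113.16 dB


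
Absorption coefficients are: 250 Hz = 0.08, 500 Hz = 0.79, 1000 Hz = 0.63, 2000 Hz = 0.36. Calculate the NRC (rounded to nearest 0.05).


Given values:
  a_250 = 0.08, a_500 = 0.79
  a_1000 = 0.63, a_2000 = 0.36
Formula: NRC = (a250 + a500 + a1000 + a2000) / 4
Sum = 0.08 + 0.79 + 0.63 + 0.36 = 1.86
NRC = 1.86 / 4 = 0.465
Rounded to nearest 0.05: 0.45

0.45


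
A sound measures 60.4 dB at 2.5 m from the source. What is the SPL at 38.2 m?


Given values:
  SPL1 = 60.4 dB, r1 = 2.5 m, r2 = 38.2 m
Formula: SPL2 = SPL1 - 20 * log10(r2 / r1)
Compute ratio: r2 / r1 = 38.2 / 2.5 = 15.28
Compute log10: log10(15.28) = 1.184123
Compute drop: 20 * 1.184123 = 23.6825
SPL2 = 60.4 - 23.6825 = 36.72

36.72 dB


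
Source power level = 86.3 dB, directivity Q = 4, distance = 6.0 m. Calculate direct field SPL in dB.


Given values:
  Lw = 86.3 dB, Q = 4, r = 6.0 m
Formula: SPL = Lw + 10 * log10(Q / (4 * pi * r^2))
Compute 4 * pi * r^2 = 4 * pi * 6.0^2 = 452.3893
Compute Q / denom = 4 / 452.3893 = 0.00884194
Compute 10 * log10(0.00884194) = -20.5345
SPL = 86.3 + (-20.5345) = 65.77

65.77 dB


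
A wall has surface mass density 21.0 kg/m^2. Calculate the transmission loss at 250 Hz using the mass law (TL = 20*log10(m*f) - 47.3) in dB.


Given values:
  m = 21.0 kg/m^2, f = 250 Hz
Formula: TL = 20 * log10(m * f) - 47.3
Compute m * f = 21.0 * 250 = 5250.0
Compute log10(5250.0) = 3.720159
Compute 20 * 3.720159 = 74.4032
TL = 74.4032 - 47.3 = 27.1

27.1 dB


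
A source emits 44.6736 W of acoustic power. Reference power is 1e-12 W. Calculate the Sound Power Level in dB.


Given values:
  W = 44.6736 W
  W_ref = 1e-12 W
Formula: SWL = 10 * log10(W / W_ref)
Compute ratio: W / W_ref = 44673600000000
Compute log10: log10(44673600000000) = 13.650051
Multiply: SWL = 10 * 13.650051 = 136.5

136.5 dB


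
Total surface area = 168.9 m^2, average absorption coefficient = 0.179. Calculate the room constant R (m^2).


Given values:
  S = 168.9 m^2, alpha = 0.179
Formula: R = S * alpha / (1 - alpha)
Numerator: 168.9 * 0.179 = 30.2331
Denominator: 1 - 0.179 = 0.821
R = 30.2331 / 0.821 = 36.82

36.82 m^2


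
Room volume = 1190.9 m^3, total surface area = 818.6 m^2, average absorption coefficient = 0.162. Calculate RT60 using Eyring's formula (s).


Given values:
  V = 1190.9 m^3, S = 818.6 m^2, alpha = 0.162
Formula: RT60 = 0.161 * V / (-S * ln(1 - alpha))
Compute ln(1 - 0.162) = ln(0.838) = -0.176737
Denominator: -818.6 * -0.176737 = 144.6769
Numerator: 0.161 * 1190.9 = 191.7349
RT60 = 191.7349 / 144.6769 = 1.325

1.325 s


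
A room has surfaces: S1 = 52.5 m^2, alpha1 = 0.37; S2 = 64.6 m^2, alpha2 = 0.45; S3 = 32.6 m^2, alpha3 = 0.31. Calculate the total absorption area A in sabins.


Given surfaces:
  Surface 1: 52.5 * 0.37 = 19.425
  Surface 2: 64.6 * 0.45 = 29.07
  Surface 3: 32.6 * 0.31 = 10.106
Formula: A = sum(Si * alpha_i)
A = 19.425 + 29.07 + 10.106
A = 58.6

58.6 sabins


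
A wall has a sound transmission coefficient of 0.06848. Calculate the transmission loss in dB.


Given values:
  tau = 0.06848
Formula: TL = 10 * log10(1 / tau)
Compute 1 / tau = 1 / 0.06848 = 14.6028
Compute log10(14.6028) = 1.164436
TL = 10 * 1.164436 = 11.64

11.64 dB


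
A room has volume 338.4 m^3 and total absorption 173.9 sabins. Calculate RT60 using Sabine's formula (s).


Given values:
  V = 338.4 m^3
  A = 173.9 sabins
Formula: RT60 = 0.161 * V / A
Numerator: 0.161 * 338.4 = 54.4824
RT60 = 54.4824 / 173.9 = 0.313

0.313 s


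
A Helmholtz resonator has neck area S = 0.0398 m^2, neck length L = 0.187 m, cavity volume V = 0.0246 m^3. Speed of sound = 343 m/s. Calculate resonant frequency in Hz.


Given values:
  S = 0.0398 m^2, L = 0.187 m, V = 0.0246 m^3, c = 343 m/s
Formula: f = (c / (2*pi)) * sqrt(S / (V * L))
Compute V * L = 0.0246 * 0.187 = 0.0046002
Compute S / (V * L) = 0.0398 / 0.0046002 = 8.6518
Compute sqrt(8.6518) = 2.941394
Compute c / (2*pi) = 343 / 6.283185 = 54.590148
f = 54.590148 * 2.941394 = 160.57

160.57 Hz


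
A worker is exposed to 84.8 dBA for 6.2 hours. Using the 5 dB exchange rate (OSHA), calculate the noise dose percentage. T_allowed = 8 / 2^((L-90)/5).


Given values:
  L = 84.8 dBA, T = 6.2 hours
Formula: T_allowed = 8 / 2^((L - 90) / 5)
Compute exponent: (84.8 - 90) / 5 = -1.04
Compute 2^(-1.04) = 0.486327
T_allowed = 8 / 0.486327 = 16.449837 hours
Dose = (T / T_allowed) * 100
Dose = (6.2 / 16.449837) * 100 = 37.69

37.69 %


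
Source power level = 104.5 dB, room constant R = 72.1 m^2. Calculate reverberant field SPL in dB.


Given values:
  Lw = 104.5 dB, R = 72.1 m^2
Formula: SPL = Lw + 10 * log10(4 / R)
Compute 4 / R = 4 / 72.1 = 0.055479
Compute 10 * log10(0.055479) = -12.5587
SPL = 104.5 + (-12.5587) = 91.94

91.94 dB


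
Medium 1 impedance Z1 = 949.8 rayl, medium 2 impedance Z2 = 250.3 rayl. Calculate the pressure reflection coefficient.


Given values:
  Z1 = 949.8 rayl, Z2 = 250.3 rayl
Formula: R = (Z2 - Z1) / (Z2 + Z1)
Numerator: Z2 - Z1 = 250.3 - 949.8 = -699.5
Denominator: Z2 + Z1 = 250.3 + 949.8 = 1200.1
R = -699.5 / 1200.1 = -0.5829

-0.5829


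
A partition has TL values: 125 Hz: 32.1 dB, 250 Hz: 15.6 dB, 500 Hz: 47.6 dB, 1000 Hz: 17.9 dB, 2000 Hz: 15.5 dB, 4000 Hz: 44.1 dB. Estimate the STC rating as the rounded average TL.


Given TL values at each frequency:
  125 Hz: 32.1 dB
  250 Hz: 15.6 dB
  500 Hz: 47.6 dB
  1000 Hz: 17.9 dB
  2000 Hz: 15.5 dB
  4000 Hz: 44.1 dB
Formula: STC ~ round(average of TL values)
Sum = 32.1 + 15.6 + 47.6 + 17.9 + 15.5 + 44.1 = 172.8
Average = 172.8 / 6 = 28.8
Rounded: 29

29


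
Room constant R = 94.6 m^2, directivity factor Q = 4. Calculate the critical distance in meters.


Given values:
  R = 94.6 m^2, Q = 4
Formula: d_c = 0.141 * sqrt(Q * R)
Compute Q * R = 4 * 94.6 = 378.4
Compute sqrt(378.4) = 19.4525
d_c = 0.141 * 19.4525 = 2.743

2.743 m


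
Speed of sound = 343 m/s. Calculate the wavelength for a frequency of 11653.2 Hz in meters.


Given values:
  c = 343 m/s, f = 11653.2 Hz
Formula: lambda = c / f
lambda = 343 / 11653.2
lambda = 0.0294

0.0294 m


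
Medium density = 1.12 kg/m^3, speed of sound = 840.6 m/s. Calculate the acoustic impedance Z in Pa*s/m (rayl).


Given values:
  rho = 1.12 kg/m^3
  c = 840.6 m/s
Formula: Z = rho * c
Z = 1.12 * 840.6
Z = 941.47

941.47 rayl


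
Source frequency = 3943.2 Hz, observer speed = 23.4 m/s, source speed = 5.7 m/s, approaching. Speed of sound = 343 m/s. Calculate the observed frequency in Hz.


Given values:
  f_s = 3943.2 Hz, v_o = 23.4 m/s, v_s = 5.7 m/s
  Direction: approaching
Formula: f_o = f_s * (c + v_o) / (c - v_s)
Numerator: c + v_o = 343 + 23.4 = 366.4
Denominator: c - v_s = 343 - 5.7 = 337.3
f_o = 3943.2 * 366.4 / 337.3 = 4283.39

4283.39 Hz


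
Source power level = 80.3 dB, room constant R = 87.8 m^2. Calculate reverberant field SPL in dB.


Given values:
  Lw = 80.3 dB, R = 87.8 m^2
Formula: SPL = Lw + 10 * log10(4 / R)
Compute 4 / R = 4 / 87.8 = 0.045558
Compute 10 * log10(0.045558) = -13.4144
SPL = 80.3 + (-13.4144) = 66.89

66.89 dB


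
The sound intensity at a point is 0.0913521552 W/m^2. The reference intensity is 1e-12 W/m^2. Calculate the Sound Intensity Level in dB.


Given values:
  I = 0.0913521552 W/m^2
  I_ref = 1e-12 W/m^2
Formula: SIL = 10 * log10(I / I_ref)
Compute ratio: I / I_ref = 91352155200
Compute log10: log10(91352155200) = 10.960719
Multiply: SIL = 10 * 10.960719 = 109.61

109.61 dB


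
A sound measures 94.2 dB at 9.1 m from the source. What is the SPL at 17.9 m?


Given values:
  SPL1 = 94.2 dB, r1 = 9.1 m, r2 = 17.9 m
Formula: SPL2 = SPL1 - 20 * log10(r2 / r1)
Compute ratio: r2 / r1 = 17.9 / 9.1 = 1.967
Compute log10: log10(1.967) = 0.293804
Compute drop: 20 * 0.293804 = 5.8761
SPL2 = 94.2 - 5.8761 = 88.32

88.32 dB


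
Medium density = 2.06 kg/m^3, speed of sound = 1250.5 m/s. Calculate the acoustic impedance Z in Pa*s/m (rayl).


Given values:
  rho = 2.06 kg/m^3
  c = 1250.5 m/s
Formula: Z = rho * c
Z = 2.06 * 1250.5
Z = 2576.03

2576.03 rayl


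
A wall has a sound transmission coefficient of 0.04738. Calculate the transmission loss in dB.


Given values:
  tau = 0.04738
Formula: TL = 10 * log10(1 / tau)
Compute 1 / tau = 1 / 0.04738 = 21.106
Compute log10(21.106) = 1.324406
TL = 10 * 1.324406 = 13.24

13.24 dB


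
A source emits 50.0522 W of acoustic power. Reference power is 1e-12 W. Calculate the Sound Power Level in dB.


Given values:
  W = 50.0522 W
  W_ref = 1e-12 W
Formula: SWL = 10 * log10(W / W_ref)
Compute ratio: W / W_ref = 50052200000000
Compute log10: log10(50052200000000) = 13.699423
Multiply: SWL = 10 * 13.699423 = 136.99

136.99 dB


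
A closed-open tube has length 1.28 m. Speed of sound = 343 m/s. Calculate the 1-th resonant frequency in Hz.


Given values:
  Tube type: closed-open, L = 1.28 m, c = 343 m/s, n = 1
Formula: f_n = (2n - 1) * c / (4 * L)
Compute 2n - 1 = 2*1 - 1 = 1
Compute 4 * L = 4 * 1.28 = 5.12
f = 1 * 343 / 5.12
f = 66.99

66.99 Hz


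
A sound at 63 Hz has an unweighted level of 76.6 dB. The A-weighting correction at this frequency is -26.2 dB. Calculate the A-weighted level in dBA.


Given values:
  SPL = 76.6 dB
  A-weighting at 63 Hz = -26.2 dB
Formula: L_A = SPL + A_weight
L_A = 76.6 + (-26.2)
L_A = 50.4

50.4 dBA


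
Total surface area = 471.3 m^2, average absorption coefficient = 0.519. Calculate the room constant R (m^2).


Given values:
  S = 471.3 m^2, alpha = 0.519
Formula: R = S * alpha / (1 - alpha)
Numerator: 471.3 * 0.519 = 244.6047
Denominator: 1 - 0.519 = 0.481
R = 244.6047 / 0.481 = 508.53

508.53 m^2


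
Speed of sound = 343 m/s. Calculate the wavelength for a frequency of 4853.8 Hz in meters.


Given values:
  c = 343 m/s, f = 4853.8 Hz
Formula: lambda = c / f
lambda = 343 / 4853.8
lambda = 0.0707

0.0707 m


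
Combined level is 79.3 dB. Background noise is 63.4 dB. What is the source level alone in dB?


Given values:
  L_total = 79.3 dB, L_bg = 63.4 dB
Formula: L_source = 10 * log10(10^(L_total/10) - 10^(L_bg/10))
Convert to linear:
  10^(79.3/10) = 85113803.8202
  10^(63.4/10) = 2187761.6239
Difference: 85113803.8202 - 2187761.6239 = 82926042.1963
L_source = 10 * log10(82926042.1963) = 79.19

79.19 dB


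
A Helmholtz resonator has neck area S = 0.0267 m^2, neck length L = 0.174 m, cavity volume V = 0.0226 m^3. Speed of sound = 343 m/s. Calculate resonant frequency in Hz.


Given values:
  S = 0.0267 m^2, L = 0.174 m, V = 0.0226 m^3, c = 343 m/s
Formula: f = (c / (2*pi)) * sqrt(S / (V * L))
Compute V * L = 0.0226 * 0.174 = 0.0039324
Compute S / (V * L) = 0.0267 / 0.0039324 = 6.7897
Compute sqrt(6.7897) = 2.605705
Compute c / (2*pi) = 343 / 6.283185 = 54.590148
f = 54.590148 * 2.605705 = 142.25

142.25 Hz


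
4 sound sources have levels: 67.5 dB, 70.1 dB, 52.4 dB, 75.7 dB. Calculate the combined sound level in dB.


Formula: L_total = 10 * log10( sum(10^(Li/10)) )
  Source 1: 10^(67.5/10) = 5623413.2519
  Source 2: 10^(70.1/10) = 10232929.9228
  Source 3: 10^(52.4/10) = 173780.0829
  Source 4: 10^(75.7/10) = 37153522.9097
Sum of linear values = 53183646.1673
L_total = 10 * log10(53183646.1673) = 77.26

77.26 dB


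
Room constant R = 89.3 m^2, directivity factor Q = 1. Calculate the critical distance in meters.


Given values:
  R = 89.3 m^2, Q = 1
Formula: d_c = 0.141 * sqrt(Q * R)
Compute Q * R = 1 * 89.3 = 89.3
Compute sqrt(89.3) = 9.4499
d_c = 0.141 * 9.4499 = 1.332

1.332 m


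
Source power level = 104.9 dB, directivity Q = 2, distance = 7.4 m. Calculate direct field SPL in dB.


Given values:
  Lw = 104.9 dB, Q = 2, r = 7.4 m
Formula: SPL = Lw + 10 * log10(Q / (4 * pi * r^2))
Compute 4 * pi * r^2 = 4 * pi * 7.4^2 = 688.1345
Compute Q / denom = 2 / 688.1345 = 0.00290641
Compute 10 * log10(0.00290641) = -25.3664
SPL = 104.9 + (-25.3664) = 79.53

79.53 dB


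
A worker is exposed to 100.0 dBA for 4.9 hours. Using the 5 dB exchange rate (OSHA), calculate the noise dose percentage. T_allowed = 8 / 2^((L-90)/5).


Given values:
  L = 100.0 dBA, T = 4.9 hours
Formula: T_allowed = 8 / 2^((L - 90) / 5)
Compute exponent: (100.0 - 90) / 5 = 2.0
Compute 2^(2.0) = 4.0
T_allowed = 8 / 4.0 = 2.0 hours
Dose = (T / T_allowed) * 100
Dose = (4.9 / 2.0) * 100 = 245.0

245.0 %


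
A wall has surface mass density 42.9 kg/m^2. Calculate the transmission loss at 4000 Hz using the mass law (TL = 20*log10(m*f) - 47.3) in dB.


Given values:
  m = 42.9 kg/m^2, f = 4000 Hz
Formula: TL = 20 * log10(m * f) - 47.3
Compute m * f = 42.9 * 4000 = 171600.0
Compute log10(171600.0) = 5.234517
Compute 20 * 5.234517 = 104.6903
TL = 104.6903 - 47.3 = 57.39

57.39 dB


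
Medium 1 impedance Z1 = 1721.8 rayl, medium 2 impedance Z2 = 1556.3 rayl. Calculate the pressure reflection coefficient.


Given values:
  Z1 = 1721.8 rayl, Z2 = 1556.3 rayl
Formula: R = (Z2 - Z1) / (Z2 + Z1)
Numerator: Z2 - Z1 = 1556.3 - 1721.8 = -165.5
Denominator: Z2 + Z1 = 1556.3 + 1721.8 = 3278.1
R = -165.5 / 3278.1 = -0.0505

-0.0505


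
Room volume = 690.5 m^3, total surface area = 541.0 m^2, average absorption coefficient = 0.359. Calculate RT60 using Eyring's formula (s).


Given values:
  V = 690.5 m^3, S = 541.0 m^2, alpha = 0.359
Formula: RT60 = 0.161 * V / (-S * ln(1 - alpha))
Compute ln(1 - 0.359) = ln(0.641) = -0.444726
Denominator: -541.0 * -0.444726 = 240.5968
Numerator: 0.161 * 690.5 = 111.1705
RT60 = 111.1705 / 240.5968 = 0.462

0.462 s


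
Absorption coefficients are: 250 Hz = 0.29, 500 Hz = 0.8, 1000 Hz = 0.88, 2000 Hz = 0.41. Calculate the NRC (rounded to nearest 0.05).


Given values:
  a_250 = 0.29, a_500 = 0.8
  a_1000 = 0.88, a_2000 = 0.41
Formula: NRC = (a250 + a500 + a1000 + a2000) / 4
Sum = 0.29 + 0.8 + 0.88 + 0.41 = 2.38
NRC = 2.38 / 4 = 0.595
Rounded to nearest 0.05: 0.6

0.6


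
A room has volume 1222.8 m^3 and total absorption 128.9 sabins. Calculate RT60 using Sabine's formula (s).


Given values:
  V = 1222.8 m^3
  A = 128.9 sabins
Formula: RT60 = 0.161 * V / A
Numerator: 0.161 * 1222.8 = 196.8708
RT60 = 196.8708 / 128.9 = 1.527

1.527 s


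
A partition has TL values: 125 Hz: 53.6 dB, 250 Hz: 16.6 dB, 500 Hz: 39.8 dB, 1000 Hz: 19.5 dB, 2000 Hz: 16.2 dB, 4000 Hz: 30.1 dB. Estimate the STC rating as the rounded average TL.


Given TL values at each frequency:
  125 Hz: 53.6 dB
  250 Hz: 16.6 dB
  500 Hz: 39.8 dB
  1000 Hz: 19.5 dB
  2000 Hz: 16.2 dB
  4000 Hz: 30.1 dB
Formula: STC ~ round(average of TL values)
Sum = 53.6 + 16.6 + 39.8 + 19.5 + 16.2 + 30.1 = 175.8
Average = 175.8 / 6 = 29.3
Rounded: 29

29


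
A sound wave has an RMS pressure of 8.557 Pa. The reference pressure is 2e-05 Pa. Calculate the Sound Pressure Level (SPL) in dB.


Given values:
  p = 8.557 Pa
  p_ref = 2e-05 Pa
Formula: SPL = 20 * log10(p / p_ref)
Compute ratio: p / p_ref = 8.557 / 2e-05 = 427850
Compute log10: log10(427850) = 5.631292
Multiply: SPL = 20 * 5.631292 = 112.63

112.63 dB


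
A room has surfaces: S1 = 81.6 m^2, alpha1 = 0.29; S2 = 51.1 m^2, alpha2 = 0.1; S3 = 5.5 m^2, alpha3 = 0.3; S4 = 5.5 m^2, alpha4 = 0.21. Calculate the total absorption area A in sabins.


Given surfaces:
  Surface 1: 81.6 * 0.29 = 23.664
  Surface 2: 51.1 * 0.1 = 5.11
  Surface 3: 5.5 * 0.3 = 1.65
  Surface 4: 5.5 * 0.21 = 1.155
Formula: A = sum(Si * alpha_i)
A = 23.664 + 5.11 + 1.65 + 1.155
A = 31.58

31.58 sabins


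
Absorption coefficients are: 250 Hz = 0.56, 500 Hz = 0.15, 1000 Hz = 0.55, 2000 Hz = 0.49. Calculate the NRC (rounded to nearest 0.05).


Given values:
  a_250 = 0.56, a_500 = 0.15
  a_1000 = 0.55, a_2000 = 0.49
Formula: NRC = (a250 + a500 + a1000 + a2000) / 4
Sum = 0.56 + 0.15 + 0.55 + 0.49 = 1.75
NRC = 1.75 / 4 = 0.4375
Rounded to nearest 0.05: 0.45

0.45


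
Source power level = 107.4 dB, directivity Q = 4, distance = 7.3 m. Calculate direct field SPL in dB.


Given values:
  Lw = 107.4 dB, Q = 4, r = 7.3 m
Formula: SPL = Lw + 10 * log10(Q / (4 * pi * r^2))
Compute 4 * pi * r^2 = 4 * pi * 7.3^2 = 669.6619
Compute Q / denom = 4 / 669.6619 = 0.00597316
Compute 10 * log10(0.00597316) = -22.238
SPL = 107.4 + (-22.238) = 85.16

85.16 dB


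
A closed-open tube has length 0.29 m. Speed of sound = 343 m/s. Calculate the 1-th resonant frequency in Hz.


Given values:
  Tube type: closed-open, L = 0.29 m, c = 343 m/s, n = 1
Formula: f_n = (2n - 1) * c / (4 * L)
Compute 2n - 1 = 2*1 - 1 = 1
Compute 4 * L = 4 * 0.29 = 1.16
f = 1 * 343 / 1.16
f = 295.69

295.69 Hz


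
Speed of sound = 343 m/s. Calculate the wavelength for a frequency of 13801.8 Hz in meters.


Given values:
  c = 343 m/s, f = 13801.8 Hz
Formula: lambda = c / f
lambda = 343 / 13801.8
lambda = 0.0249

0.0249 m


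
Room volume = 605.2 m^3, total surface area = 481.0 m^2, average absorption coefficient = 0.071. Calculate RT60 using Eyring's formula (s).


Given values:
  V = 605.2 m^3, S = 481.0 m^2, alpha = 0.071
Formula: RT60 = 0.161 * V / (-S * ln(1 - alpha))
Compute ln(1 - 0.071) = ln(0.929) = -0.073647
Denominator: -481.0 * -0.073647 = 35.4242
Numerator: 0.161 * 605.2 = 97.4372
RT60 = 97.4372 / 35.4242 = 2.751

2.751 s


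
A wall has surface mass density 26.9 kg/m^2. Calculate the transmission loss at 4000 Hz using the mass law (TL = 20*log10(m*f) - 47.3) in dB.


Given values:
  m = 26.9 kg/m^2, f = 4000 Hz
Formula: TL = 20 * log10(m * f) - 47.3
Compute m * f = 26.9 * 4000 = 107600.0
Compute log10(107600.0) = 5.031812
Compute 20 * 5.031812 = 100.6362
TL = 100.6362 - 47.3 = 53.34

53.34 dB


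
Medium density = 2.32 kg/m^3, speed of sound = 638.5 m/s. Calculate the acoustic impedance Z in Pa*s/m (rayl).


Given values:
  rho = 2.32 kg/m^3
  c = 638.5 m/s
Formula: Z = rho * c
Z = 2.32 * 638.5
Z = 1481.32

1481.32 rayl


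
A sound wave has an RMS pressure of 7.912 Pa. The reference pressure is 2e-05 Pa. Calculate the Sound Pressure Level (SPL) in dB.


Given values:
  p = 7.912 Pa
  p_ref = 2e-05 Pa
Formula: SPL = 20 * log10(p / p_ref)
Compute ratio: p / p_ref = 7.912 / 2e-05 = 395600
Compute log10: log10(395600) = 5.597256
Multiply: SPL = 20 * 5.597256 = 111.95

111.95 dB


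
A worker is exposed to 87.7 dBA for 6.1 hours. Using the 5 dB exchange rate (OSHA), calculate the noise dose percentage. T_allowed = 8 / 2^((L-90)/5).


Given values:
  L = 87.7 dBA, T = 6.1 hours
Formula: T_allowed = 8 / 2^((L - 90) / 5)
Compute exponent: (87.7 - 90) / 5 = -0.46
Compute 2^(-0.46) = 0.726986
T_allowed = 8 / 0.726986 = 11.004338 hours
Dose = (T / T_allowed) * 100
Dose = (6.1 / 11.004338) * 100 = 55.43

55.43 %


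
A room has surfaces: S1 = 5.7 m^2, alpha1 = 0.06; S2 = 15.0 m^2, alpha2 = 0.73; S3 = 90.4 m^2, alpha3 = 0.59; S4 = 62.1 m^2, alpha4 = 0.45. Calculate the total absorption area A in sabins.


Given surfaces:
  Surface 1: 5.7 * 0.06 = 0.342
  Surface 2: 15.0 * 0.73 = 10.95
  Surface 3: 90.4 * 0.59 = 53.336
  Surface 4: 62.1 * 0.45 = 27.945
Formula: A = sum(Si * alpha_i)
A = 0.342 + 10.95 + 53.336 + 27.945
A = 92.57

92.57 sabins


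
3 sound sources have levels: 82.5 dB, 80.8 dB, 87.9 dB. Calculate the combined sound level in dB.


Formula: L_total = 10 * log10( sum(10^(Li/10)) )
  Source 1: 10^(82.5/10) = 177827941.0039
  Source 2: 10^(80.8/10) = 120226443.4617
  Source 3: 10^(87.9/10) = 616595001.8615
Sum of linear values = 914649386.3271
L_total = 10 * log10(914649386.3271) = 89.61

89.61 dB


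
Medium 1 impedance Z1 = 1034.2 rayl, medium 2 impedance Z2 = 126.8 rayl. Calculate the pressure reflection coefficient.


Given values:
  Z1 = 1034.2 rayl, Z2 = 126.8 rayl
Formula: R = (Z2 - Z1) / (Z2 + Z1)
Numerator: Z2 - Z1 = 126.8 - 1034.2 = -907.4
Denominator: Z2 + Z1 = 126.8 + 1034.2 = 1161.0
R = -907.4 / 1161.0 = -0.7816

-0.7816


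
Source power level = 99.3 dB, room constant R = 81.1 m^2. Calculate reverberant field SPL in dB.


Given values:
  Lw = 99.3 dB, R = 81.1 m^2
Formula: SPL = Lw + 10 * log10(4 / R)
Compute 4 / R = 4 / 81.1 = 0.049322
Compute 10 * log10(0.049322) = -13.0696
SPL = 99.3 + (-13.0696) = 86.23

86.23 dB


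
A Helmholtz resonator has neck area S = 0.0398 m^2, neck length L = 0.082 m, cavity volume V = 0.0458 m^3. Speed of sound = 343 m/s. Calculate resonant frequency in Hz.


Given values:
  S = 0.0398 m^2, L = 0.082 m, V = 0.0458 m^3, c = 343 m/s
Formula: f = (c / (2*pi)) * sqrt(S / (V * L))
Compute V * L = 0.0458 * 0.082 = 0.0037556
Compute S / (V * L) = 0.0398 / 0.0037556 = 10.5975
Compute sqrt(10.5975) = 3.25538
Compute c / (2*pi) = 343 / 6.283185 = 54.590148
f = 54.590148 * 3.25538 = 177.71

177.71 Hz


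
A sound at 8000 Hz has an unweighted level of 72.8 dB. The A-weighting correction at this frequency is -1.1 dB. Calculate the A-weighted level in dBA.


Given values:
  SPL = 72.8 dB
  A-weighting at 8000 Hz = -1.1 dB
Formula: L_A = SPL + A_weight
L_A = 72.8 + (-1.1)
L_A = 71.7

71.7 dBA


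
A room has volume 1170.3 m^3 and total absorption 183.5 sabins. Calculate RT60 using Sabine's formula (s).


Given values:
  V = 1170.3 m^3
  A = 183.5 sabins
Formula: RT60 = 0.161 * V / A
Numerator: 0.161 * 1170.3 = 188.4183
RT60 = 188.4183 / 183.5 = 1.027

1.027 s


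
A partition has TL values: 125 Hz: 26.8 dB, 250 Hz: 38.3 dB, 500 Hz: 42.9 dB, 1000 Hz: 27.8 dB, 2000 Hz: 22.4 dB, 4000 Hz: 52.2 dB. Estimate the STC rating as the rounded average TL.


Given TL values at each frequency:
  125 Hz: 26.8 dB
  250 Hz: 38.3 dB
  500 Hz: 42.9 dB
  1000 Hz: 27.8 dB
  2000 Hz: 22.4 dB
  4000 Hz: 52.2 dB
Formula: STC ~ round(average of TL values)
Sum = 26.8 + 38.3 + 42.9 + 27.8 + 22.4 + 52.2 = 210.4
Average = 210.4 / 6 = 35.07
Rounded: 35

35


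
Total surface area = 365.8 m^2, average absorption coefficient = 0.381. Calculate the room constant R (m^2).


Given values:
  S = 365.8 m^2, alpha = 0.381
Formula: R = S * alpha / (1 - alpha)
Numerator: 365.8 * 0.381 = 139.3698
Denominator: 1 - 0.381 = 0.619
R = 139.3698 / 0.619 = 225.15

225.15 m^2


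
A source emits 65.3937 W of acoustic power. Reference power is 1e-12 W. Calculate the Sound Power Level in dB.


Given values:
  W = 65.3937 W
  W_ref = 1e-12 W
Formula: SWL = 10 * log10(W / W_ref)
Compute ratio: W / W_ref = 65393700000000
Compute log10: log10(65393700000000) = 13.815536
Multiply: SWL = 10 * 13.815536 = 138.16

138.16 dB


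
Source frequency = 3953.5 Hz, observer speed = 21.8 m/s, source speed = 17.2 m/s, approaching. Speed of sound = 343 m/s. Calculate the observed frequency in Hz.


Given values:
  f_s = 3953.5 Hz, v_o = 21.8 m/s, v_s = 17.2 m/s
  Direction: approaching
Formula: f_o = f_s * (c + v_o) / (c - v_s)
Numerator: c + v_o = 343 + 21.8 = 364.8
Denominator: c - v_s = 343 - 17.2 = 325.8
f_o = 3953.5 * 364.8 / 325.8 = 4426.76

4426.76 Hz


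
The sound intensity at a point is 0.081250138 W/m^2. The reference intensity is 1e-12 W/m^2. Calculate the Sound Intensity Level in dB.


Given values:
  I = 0.081250138 W/m^2
  I_ref = 1e-12 W/m^2
Formula: SIL = 10 * log10(I / I_ref)
Compute ratio: I / I_ref = 81250138000
Compute log10: log10(81250138000) = 10.909824
Multiply: SIL = 10 * 10.909824 = 109.1

109.1 dB


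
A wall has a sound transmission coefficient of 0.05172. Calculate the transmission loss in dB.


Given values:
  tau = 0.05172
Formula: TL = 10 * log10(1 / tau)
Compute 1 / tau = 1 / 0.05172 = 19.3349
Compute log10(19.3349) = 1.286342
TL = 10 * 1.286342 = 12.86

12.86 dB


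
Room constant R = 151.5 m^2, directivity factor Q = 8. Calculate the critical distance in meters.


Given values:
  R = 151.5 m^2, Q = 8
Formula: d_c = 0.141 * sqrt(Q * R)
Compute Q * R = 8 * 151.5 = 1212.0
Compute sqrt(1212.0) = 34.8138
d_c = 0.141 * 34.8138 = 4.909

4.909 m


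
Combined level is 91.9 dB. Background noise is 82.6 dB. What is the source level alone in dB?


Given values:
  L_total = 91.9 dB, L_bg = 82.6 dB
Formula: L_source = 10 * log10(10^(L_total/10) - 10^(L_bg/10))
Convert to linear:
  10^(91.9/10) = 1548816618.9125
  10^(82.6/10) = 181970085.861
Difference: 1548816618.9125 - 181970085.861 = 1366846533.0515
L_source = 10 * log10(1366846533.0515) = 91.36

91.36 dB


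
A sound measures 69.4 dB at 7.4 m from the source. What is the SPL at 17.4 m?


Given values:
  SPL1 = 69.4 dB, r1 = 7.4 m, r2 = 17.4 m
Formula: SPL2 = SPL1 - 20 * log10(r2 / r1)
Compute ratio: r2 / r1 = 17.4 / 7.4 = 2.3514
Compute log10: log10(2.3514) = 0.371327
Compute drop: 20 * 0.371327 = 7.4265
SPL2 = 69.4 - 7.4265 = 61.97

61.97 dB


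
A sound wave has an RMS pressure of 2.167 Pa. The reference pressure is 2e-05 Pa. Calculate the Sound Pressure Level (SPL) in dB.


Given values:
  p = 2.167 Pa
  p_ref = 2e-05 Pa
Formula: SPL = 20 * log10(p / p_ref)
Compute ratio: p / p_ref = 2.167 / 2e-05 = 108350
Compute log10: log10(108350) = 5.034829
Multiply: SPL = 20 * 5.034829 = 100.7

100.7 dB


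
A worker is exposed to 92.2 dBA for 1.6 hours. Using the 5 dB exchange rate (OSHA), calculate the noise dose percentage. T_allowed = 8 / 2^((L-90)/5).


Given values:
  L = 92.2 dBA, T = 1.6 hours
Formula: T_allowed = 8 / 2^((L - 90) / 5)
Compute exponent: (92.2 - 90) / 5 = 0.44
Compute 2^(0.44) = 1.356604
T_allowed = 8 / 1.356604 = 5.897078 hours
Dose = (T / T_allowed) * 100
Dose = (1.6 / 5.897078) * 100 = 27.13

27.13 %


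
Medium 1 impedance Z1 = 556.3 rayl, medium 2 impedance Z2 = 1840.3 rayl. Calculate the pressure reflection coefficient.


Given values:
  Z1 = 556.3 rayl, Z2 = 1840.3 rayl
Formula: R = (Z2 - Z1) / (Z2 + Z1)
Numerator: Z2 - Z1 = 1840.3 - 556.3 = 1284.0
Denominator: Z2 + Z1 = 1840.3 + 556.3 = 2396.6
R = 1284.0 / 2396.6 = 0.5358

0.5358


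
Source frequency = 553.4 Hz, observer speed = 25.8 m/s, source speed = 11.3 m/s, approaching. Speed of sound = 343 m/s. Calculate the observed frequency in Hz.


Given values:
  f_s = 553.4 Hz, v_o = 25.8 m/s, v_s = 11.3 m/s
  Direction: approaching
Formula: f_o = f_s * (c + v_o) / (c - v_s)
Numerator: c + v_o = 343 + 25.8 = 368.8
Denominator: c - v_s = 343 - 11.3 = 331.7
f_o = 553.4 * 368.8 / 331.7 = 615.3

615.3 Hz


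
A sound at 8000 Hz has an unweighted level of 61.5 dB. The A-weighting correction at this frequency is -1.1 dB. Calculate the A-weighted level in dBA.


Given values:
  SPL = 61.5 dB
  A-weighting at 8000 Hz = -1.1 dB
Formula: L_A = SPL + A_weight
L_A = 61.5 + (-1.1)
L_A = 60.4

60.4 dBA


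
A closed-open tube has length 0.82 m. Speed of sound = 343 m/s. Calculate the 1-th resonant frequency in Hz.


Given values:
  Tube type: closed-open, L = 0.82 m, c = 343 m/s, n = 1
Formula: f_n = (2n - 1) * c / (4 * L)
Compute 2n - 1 = 2*1 - 1 = 1
Compute 4 * L = 4 * 0.82 = 3.28
f = 1 * 343 / 3.28
f = 104.57

104.57 Hz


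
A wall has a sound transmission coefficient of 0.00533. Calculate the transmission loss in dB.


Given values:
  tau = 0.00533
Formula: TL = 10 * log10(1 / tau)
Compute 1 / tau = 1 / 0.00533 = 187.6173
Compute log10(187.6173) = 2.273273
TL = 10 * 2.273273 = 22.73

22.73 dB


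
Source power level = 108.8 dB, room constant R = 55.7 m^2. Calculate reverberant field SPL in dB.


Given values:
  Lw = 108.8 dB, R = 55.7 m^2
Formula: SPL = Lw + 10 * log10(4 / R)
Compute 4 / R = 4 / 55.7 = 0.071813
Compute 10 * log10(0.071813) = -11.438
SPL = 108.8 + (-11.438) = 97.36

97.36 dB


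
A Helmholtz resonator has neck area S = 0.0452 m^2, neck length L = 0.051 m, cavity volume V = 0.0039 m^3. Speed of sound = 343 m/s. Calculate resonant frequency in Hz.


Given values:
  S = 0.0452 m^2, L = 0.051 m, V = 0.0039 m^3, c = 343 m/s
Formula: f = (c / (2*pi)) * sqrt(S / (V * L))
Compute V * L = 0.0039 * 0.051 = 0.0001989
Compute S / (V * L) = 0.0452 / 0.0001989 = 227.2499
Compute sqrt(227.2499) = 15.07481
Compute c / (2*pi) = 343 / 6.283185 = 54.590148
f = 54.590148 * 15.07481 = 822.94

822.94 Hz


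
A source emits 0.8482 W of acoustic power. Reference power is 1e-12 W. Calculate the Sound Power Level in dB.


Given values:
  W = 0.8482 W
  W_ref = 1e-12 W
Formula: SWL = 10 * log10(W / W_ref)
Compute ratio: W / W_ref = 848200000000
Compute log10: log10(848200000000) = 11.928498
Multiply: SWL = 10 * 11.928498 = 119.28

119.28 dB


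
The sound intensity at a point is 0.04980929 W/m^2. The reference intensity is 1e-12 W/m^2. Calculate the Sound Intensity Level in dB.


Given values:
  I = 0.04980929 W/m^2
  I_ref = 1e-12 W/m^2
Formula: SIL = 10 * log10(I / I_ref)
Compute ratio: I / I_ref = 49809290000
Compute log10: log10(49809290000) = 10.69731
Multiply: SIL = 10 * 10.69731 = 106.97

106.97 dB


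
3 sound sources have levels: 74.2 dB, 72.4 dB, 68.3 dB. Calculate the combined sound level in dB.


Formula: L_total = 10 * log10( sum(10^(Li/10)) )
  Source 1: 10^(74.2/10) = 26302679.919
  Source 2: 10^(72.4/10) = 17378008.2875
  Source 3: 10^(68.3/10) = 6760829.7539
Sum of linear values = 50441517.9604
L_total = 10 * log10(50441517.9604) = 77.03

77.03 dB


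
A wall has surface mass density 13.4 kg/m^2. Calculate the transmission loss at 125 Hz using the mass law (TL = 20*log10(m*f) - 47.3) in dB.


Given values:
  m = 13.4 kg/m^2, f = 125 Hz
Formula: TL = 20 * log10(m * f) - 47.3
Compute m * f = 13.4 * 125 = 1675.0
Compute log10(1675.0) = 3.224015
Compute 20 * 3.224015 = 64.4803
TL = 64.4803 - 47.3 = 17.18

17.18 dB


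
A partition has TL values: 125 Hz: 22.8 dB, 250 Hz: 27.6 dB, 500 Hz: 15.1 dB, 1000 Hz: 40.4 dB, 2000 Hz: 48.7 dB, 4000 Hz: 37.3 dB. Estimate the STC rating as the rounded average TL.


Given TL values at each frequency:
  125 Hz: 22.8 dB
  250 Hz: 27.6 dB
  500 Hz: 15.1 dB
  1000 Hz: 40.4 dB
  2000 Hz: 48.7 dB
  4000 Hz: 37.3 dB
Formula: STC ~ round(average of TL values)
Sum = 22.8 + 27.6 + 15.1 + 40.4 + 48.7 + 37.3 = 191.9
Average = 191.9 / 6 = 31.98
Rounded: 32

32


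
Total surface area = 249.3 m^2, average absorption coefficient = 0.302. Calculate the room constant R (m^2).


Given values:
  S = 249.3 m^2, alpha = 0.302
Formula: R = S * alpha / (1 - alpha)
Numerator: 249.3 * 0.302 = 75.2886
Denominator: 1 - 0.302 = 0.698
R = 75.2886 / 0.698 = 107.86

107.86 m^2


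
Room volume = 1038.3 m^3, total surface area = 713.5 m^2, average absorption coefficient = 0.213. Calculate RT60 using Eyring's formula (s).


Given values:
  V = 1038.3 m^3, S = 713.5 m^2, alpha = 0.213
Formula: RT60 = 0.161 * V / (-S * ln(1 - alpha))
Compute ln(1 - 0.213) = ln(0.787) = -0.239527
Denominator: -713.5 * -0.239527 = 170.9025
Numerator: 0.161 * 1038.3 = 167.1663
RT60 = 167.1663 / 170.9025 = 0.978

0.978 s


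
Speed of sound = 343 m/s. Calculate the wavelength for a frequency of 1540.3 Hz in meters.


Given values:
  c = 343 m/s, f = 1540.3 Hz
Formula: lambda = c / f
lambda = 343 / 1540.3
lambda = 0.2227

0.2227 m


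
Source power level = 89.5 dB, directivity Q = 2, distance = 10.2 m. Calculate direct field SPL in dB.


Given values:
  Lw = 89.5 dB, Q = 2, r = 10.2 m
Formula: SPL = Lw + 10 * log10(Q / (4 * pi * r^2))
Compute 4 * pi * r^2 = 4 * pi * 10.2^2 = 1307.4052
Compute Q / denom = 2 / 1307.4052 = 0.00152975
Compute 10 * log10(0.00152975) = -28.1538
SPL = 89.5 + (-28.1538) = 61.35

61.35 dB


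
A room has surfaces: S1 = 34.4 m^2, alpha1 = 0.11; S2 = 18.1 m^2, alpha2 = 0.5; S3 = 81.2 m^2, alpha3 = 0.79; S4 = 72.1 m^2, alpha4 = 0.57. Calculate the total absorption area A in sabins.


Given surfaces:
  Surface 1: 34.4 * 0.11 = 3.784
  Surface 2: 18.1 * 0.5 = 9.05
  Surface 3: 81.2 * 0.79 = 64.148
  Surface 4: 72.1 * 0.57 = 41.097
Formula: A = sum(Si * alpha_i)
A = 3.784 + 9.05 + 64.148 + 41.097
A = 118.08

118.08 sabins


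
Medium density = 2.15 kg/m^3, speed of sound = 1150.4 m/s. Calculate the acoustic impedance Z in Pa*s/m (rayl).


Given values:
  rho = 2.15 kg/m^3
  c = 1150.4 m/s
Formula: Z = rho * c
Z = 2.15 * 1150.4
Z = 2473.36

2473.36 rayl


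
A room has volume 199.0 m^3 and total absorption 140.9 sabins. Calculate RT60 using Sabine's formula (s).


Given values:
  V = 199.0 m^3
  A = 140.9 sabins
Formula: RT60 = 0.161 * V / A
Numerator: 0.161 * 199.0 = 32.039
RT60 = 32.039 / 140.9 = 0.227

0.227 s


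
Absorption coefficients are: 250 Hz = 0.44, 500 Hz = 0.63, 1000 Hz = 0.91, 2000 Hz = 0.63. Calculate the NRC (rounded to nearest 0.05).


Given values:
  a_250 = 0.44, a_500 = 0.63
  a_1000 = 0.91, a_2000 = 0.63
Formula: NRC = (a250 + a500 + a1000 + a2000) / 4
Sum = 0.44 + 0.63 + 0.91 + 0.63 = 2.61
NRC = 2.61 / 4 = 0.6525
Rounded to nearest 0.05: 0.65

0.65


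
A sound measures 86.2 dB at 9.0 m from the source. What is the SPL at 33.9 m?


Given values:
  SPL1 = 86.2 dB, r1 = 9.0 m, r2 = 33.9 m
Formula: SPL2 = SPL1 - 20 * log10(r2 / r1)
Compute ratio: r2 / r1 = 33.9 / 9.0 = 3.7667
Compute log10: log10(3.7667) = 0.575961
Compute drop: 20 * 0.575961 = 11.5192
SPL2 = 86.2 - 11.5192 = 74.68

74.68 dB


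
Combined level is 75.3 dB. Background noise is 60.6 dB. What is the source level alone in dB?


Given values:
  L_total = 75.3 dB, L_bg = 60.6 dB
Formula: L_source = 10 * log10(10^(L_total/10) - 10^(L_bg/10))
Convert to linear:
  10^(75.3/10) = 33884415.6139
  10^(60.6/10) = 1148153.6215
Difference: 33884415.6139 - 1148153.6215 = 32736261.9924
L_source = 10 * log10(32736261.9924) = 75.15

75.15 dB


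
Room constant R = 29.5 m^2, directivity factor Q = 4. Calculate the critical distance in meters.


Given values:
  R = 29.5 m^2, Q = 4
Formula: d_c = 0.141 * sqrt(Q * R)
Compute Q * R = 4 * 29.5 = 118.0
Compute sqrt(118.0) = 10.8628
d_c = 0.141 * 10.8628 = 1.532

1.532 m


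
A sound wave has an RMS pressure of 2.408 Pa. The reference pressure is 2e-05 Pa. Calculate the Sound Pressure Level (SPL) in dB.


Given values:
  p = 2.408 Pa
  p_ref = 2e-05 Pa
Formula: SPL = 20 * log10(p / p_ref)
Compute ratio: p / p_ref = 2.408 / 2e-05 = 120400
Compute log10: log10(120400) = 5.080626
Multiply: SPL = 20 * 5.080626 = 101.61

101.61 dB


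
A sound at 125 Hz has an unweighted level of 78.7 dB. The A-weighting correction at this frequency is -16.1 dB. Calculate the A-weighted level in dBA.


Given values:
  SPL = 78.7 dB
  A-weighting at 125 Hz = -16.1 dB
Formula: L_A = SPL + A_weight
L_A = 78.7 + (-16.1)
L_A = 62.6

62.6 dBA


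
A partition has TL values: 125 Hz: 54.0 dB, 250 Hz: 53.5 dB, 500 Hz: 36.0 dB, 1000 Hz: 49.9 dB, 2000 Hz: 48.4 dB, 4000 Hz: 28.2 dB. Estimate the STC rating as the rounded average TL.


Given TL values at each frequency:
  125 Hz: 54.0 dB
  250 Hz: 53.5 dB
  500 Hz: 36.0 dB
  1000 Hz: 49.9 dB
  2000 Hz: 48.4 dB
  4000 Hz: 28.2 dB
Formula: STC ~ round(average of TL values)
Sum = 54.0 + 53.5 + 36.0 + 49.9 + 48.4 + 28.2 = 270.0
Average = 270.0 / 6 = 45.0
Rounded: 45

45


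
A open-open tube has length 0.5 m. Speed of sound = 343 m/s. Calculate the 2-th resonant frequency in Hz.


Given values:
  Tube type: open-open, L = 0.5 m, c = 343 m/s, n = 2
Formula: f_n = n * c / (2 * L)
Compute 2 * L = 2 * 0.5 = 1.0
f = 2 * 343 / 1.0
f = 686.0

686.0 Hz


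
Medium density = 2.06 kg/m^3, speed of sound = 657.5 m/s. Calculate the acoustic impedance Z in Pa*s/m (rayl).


Given values:
  rho = 2.06 kg/m^3
  c = 657.5 m/s
Formula: Z = rho * c
Z = 2.06 * 657.5
Z = 1354.45

1354.45 rayl


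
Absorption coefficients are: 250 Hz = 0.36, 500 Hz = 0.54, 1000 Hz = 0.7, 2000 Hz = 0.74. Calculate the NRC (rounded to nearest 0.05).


Given values:
  a_250 = 0.36, a_500 = 0.54
  a_1000 = 0.7, a_2000 = 0.74
Formula: NRC = (a250 + a500 + a1000 + a2000) / 4
Sum = 0.36 + 0.54 + 0.7 + 0.74 = 2.34
NRC = 2.34 / 4 = 0.585
Rounded to nearest 0.05: 0.6

0.6


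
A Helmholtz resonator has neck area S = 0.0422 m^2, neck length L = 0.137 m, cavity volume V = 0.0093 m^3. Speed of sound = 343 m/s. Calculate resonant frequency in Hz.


Given values:
  S = 0.0422 m^2, L = 0.137 m, V = 0.0093 m^3, c = 343 m/s
Formula: f = (c / (2*pi)) * sqrt(S / (V * L))
Compute V * L = 0.0093 * 0.137 = 0.0012741
Compute S / (V * L) = 0.0422 / 0.0012741 = 33.1214
Compute sqrt(33.1214) = 5.755119
Compute c / (2*pi) = 343 / 6.283185 = 54.590148
f = 54.590148 * 5.755119 = 314.17

314.17 Hz


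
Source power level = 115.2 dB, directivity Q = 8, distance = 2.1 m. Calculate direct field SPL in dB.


Given values:
  Lw = 115.2 dB, Q = 8, r = 2.1 m
Formula: SPL = Lw + 10 * log10(Q / (4 * pi * r^2))
Compute 4 * pi * r^2 = 4 * pi * 2.1^2 = 55.4177
Compute Q / denom = 8 / 55.4177 = 0.14435821
Compute 10 * log10(0.14435821) = -8.4056
SPL = 115.2 + (-8.4056) = 106.79

106.79 dB


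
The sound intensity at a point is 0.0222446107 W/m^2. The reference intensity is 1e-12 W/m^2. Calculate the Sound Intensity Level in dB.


Given values:
  I = 0.0222446107 W/m^2
  I_ref = 1e-12 W/m^2
Formula: SIL = 10 * log10(I / I_ref)
Compute ratio: I / I_ref = 22244610700
Compute log10: log10(22244610700) = 10.347225
Multiply: SIL = 10 * 10.347225 = 103.47

103.47 dB


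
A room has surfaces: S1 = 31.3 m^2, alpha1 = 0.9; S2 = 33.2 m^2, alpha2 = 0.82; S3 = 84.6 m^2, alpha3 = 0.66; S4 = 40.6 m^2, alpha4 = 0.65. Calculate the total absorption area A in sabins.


Given surfaces:
  Surface 1: 31.3 * 0.9 = 28.17
  Surface 2: 33.2 * 0.82 = 27.224
  Surface 3: 84.6 * 0.66 = 55.836
  Surface 4: 40.6 * 0.65 = 26.39
Formula: A = sum(Si * alpha_i)
A = 28.17 + 27.224 + 55.836 + 26.39
A = 137.62

137.62 sabins


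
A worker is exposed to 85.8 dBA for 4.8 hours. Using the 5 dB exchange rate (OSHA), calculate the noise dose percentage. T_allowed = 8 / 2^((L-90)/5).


Given values:
  L = 85.8 dBA, T = 4.8 hours
Formula: T_allowed = 8 / 2^((L - 90) / 5)
Compute exponent: (85.8 - 90) / 5 = -0.84
Compute 2^(-0.84) = 0.558644
T_allowed = 8 / 0.558644 = 14.32039 hours
Dose = (T / T_allowed) * 100
Dose = (4.8 / 14.32039) * 100 = 33.52

33.52 %
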